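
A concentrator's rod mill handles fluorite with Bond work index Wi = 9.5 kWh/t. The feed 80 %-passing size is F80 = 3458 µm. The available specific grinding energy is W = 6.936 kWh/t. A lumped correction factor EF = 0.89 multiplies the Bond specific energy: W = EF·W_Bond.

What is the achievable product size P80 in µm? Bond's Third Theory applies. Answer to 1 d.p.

P80 = 101.9 µm

W = 10 Wi (P80^-0.5 − F80^-0.5)
W_Bond = W / EF = 6.936 / 0.89 = 7.7933 kWh/t
1/√P80 = 1/√F80 + W_Bond/(10·Wi)
  = 7.7933/(10·9.5) + 1/√3458 = 0.082034 + 0.017005 = 0.099040
P80 = (1/0.099040)² = 10.0970² = 101.95 µm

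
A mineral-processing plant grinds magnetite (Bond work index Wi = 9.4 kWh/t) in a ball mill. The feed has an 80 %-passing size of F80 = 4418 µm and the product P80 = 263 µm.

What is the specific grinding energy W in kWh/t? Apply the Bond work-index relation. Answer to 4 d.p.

W = 4.3821 kWh/t

W = 10·Wi·[P80^(−½) − F80^(−½)]
1/√263 = 0.061663;  1/√4418 = 0.015045
W = 10·9.4·(0.061663 − 0.015045) = 4.3821 kWh/t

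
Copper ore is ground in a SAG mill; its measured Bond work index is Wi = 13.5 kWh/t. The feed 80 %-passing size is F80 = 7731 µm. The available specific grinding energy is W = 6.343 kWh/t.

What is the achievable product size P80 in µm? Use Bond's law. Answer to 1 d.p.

W = 10 Wi (1/√P80 − 1/√F80)  [Bond]
⇒ 1/√P80 = W/(10 Wi) + 1/√F80
  = 6.3430/(10·13.5) + 1/√7731 = 0.046985 + 0.011373 = 0.058358
P80 = (1/0.058358)² = 17.1355² = 293.63 µm

P80 = 293.6 µm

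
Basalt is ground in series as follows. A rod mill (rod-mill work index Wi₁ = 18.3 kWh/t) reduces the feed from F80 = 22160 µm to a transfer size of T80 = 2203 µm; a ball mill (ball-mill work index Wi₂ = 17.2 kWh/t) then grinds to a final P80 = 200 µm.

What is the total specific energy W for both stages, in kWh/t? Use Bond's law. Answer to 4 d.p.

W_Bond = 10·Wi·(1/√P₈₀ − 1/√F₈₀)
Stage 1 (22160→2203 µm, Wi₁=18.3): W₁ = 10·18.3·(0.021306 − 0.006718) = 2.6696 kWh/t
Stage 2 (2203→200 µm, Wi₂=17.2): W₂ = 10·17.2·(0.070711 − 0.021306) = 8.4977 kWh/t
W = W₁ + W₂ = 2.6696 + 8.4977 = 11.1673 kWh/t

W = 11.1673 kWh/t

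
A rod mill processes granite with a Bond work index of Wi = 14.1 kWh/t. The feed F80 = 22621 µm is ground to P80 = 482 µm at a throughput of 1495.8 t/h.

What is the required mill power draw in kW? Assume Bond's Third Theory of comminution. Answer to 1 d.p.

Bond:  W = 10 Wi (1/√P − 1/√F)
W = 10·14.1·(1/√482 − 1/√22621) = 10·14.1·(0.038900) = 5.4849 kWh/t
Power = W × throughput = 5.4849 kWh/t × 1495.8 t/h = 8204.3 kW

P = 8204.3 kW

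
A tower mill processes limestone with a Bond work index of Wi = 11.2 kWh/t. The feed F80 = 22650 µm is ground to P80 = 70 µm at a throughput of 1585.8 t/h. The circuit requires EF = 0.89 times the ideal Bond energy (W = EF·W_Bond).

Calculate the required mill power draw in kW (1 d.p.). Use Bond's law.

W = 10·Wi·[P80^(−½) − F80^(−½)]
W = 10·11.2·(1/√70 − 1/√22650) = 10·11.2·(0.112878) = 12.6424 kWh/t
W_actual = 0.89 × 12.6424 = 11.2517 kWh/t
Power = W × throughput = 11.2517 kWh/t × 1585.8 t/h = 17843.0 kW

P = 17843.0 kW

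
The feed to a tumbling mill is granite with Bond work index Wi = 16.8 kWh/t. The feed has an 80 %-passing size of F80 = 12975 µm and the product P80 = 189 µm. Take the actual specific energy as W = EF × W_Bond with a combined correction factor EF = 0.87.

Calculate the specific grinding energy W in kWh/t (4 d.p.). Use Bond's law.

W_Bond = 10·Wi·(1/√P₈₀ − 1/√F₈₀)
1/√189 = 0.072739;  1/√12975 = 0.008779
W = 10·16.8·(0.072739 − 0.008779) = 10.7453 kWh/t
W_actual = 0.87 × 10.7453 = 9.3484 kWh/t

W = 9.3484 kWh/t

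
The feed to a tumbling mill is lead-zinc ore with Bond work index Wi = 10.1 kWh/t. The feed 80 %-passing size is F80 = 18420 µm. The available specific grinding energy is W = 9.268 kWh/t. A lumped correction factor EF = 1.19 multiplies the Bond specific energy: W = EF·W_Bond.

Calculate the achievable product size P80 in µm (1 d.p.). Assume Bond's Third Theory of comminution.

Bond: W = 10·Wi·(1/√P80 − 1/√F80)
W_Bond = W / EF = 9.268 / 1.19 = 7.7882 kWh/t
P80^(−½) = W_Bond/(10 Wi) + F80^(−½)
  = 7.7882/(10·10.1) + 1/√18420 = 0.077111 + 0.007368 = 0.084479
P80 = (1/0.084479)² = 11.8372² = 140.12 µm

P80 = 140.1 µm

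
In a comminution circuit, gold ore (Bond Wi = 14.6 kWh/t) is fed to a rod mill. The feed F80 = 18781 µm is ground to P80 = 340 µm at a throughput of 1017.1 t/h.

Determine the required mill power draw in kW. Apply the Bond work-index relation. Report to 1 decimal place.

W = 10 Wi (P80^-0.5 − F80^-0.5)
W = 10·14.6·(1/√340 − 1/√18781) = 10·14.6·(0.046936) = 6.8526 kWh/t
Mill draw = 6.8526 × 1017.1 = 6969.8 kW

P = 6969.8 kW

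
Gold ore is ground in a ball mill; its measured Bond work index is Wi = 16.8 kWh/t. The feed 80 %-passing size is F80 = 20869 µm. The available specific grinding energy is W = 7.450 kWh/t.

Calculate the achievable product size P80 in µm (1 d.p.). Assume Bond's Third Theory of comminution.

P80 = 380.5 µm

Bond: W = 10·Wi·(1/√P80 − 1/√F80)
1/√P80 = 1/√F80 + W/(10·Wi)
  = 7.4500/(10·16.8) + 1/√20869 = 0.044345 + 0.006922 = 0.051268
P80 = (1/0.051268)² = 19.5055² = 380.47 µm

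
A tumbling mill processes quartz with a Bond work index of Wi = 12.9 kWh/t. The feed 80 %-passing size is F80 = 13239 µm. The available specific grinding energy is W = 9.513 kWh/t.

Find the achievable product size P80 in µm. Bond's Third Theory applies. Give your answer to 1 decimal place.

Bond: W = 10·Wi·(1/√P80 − 1/√F80)
⇒ 1/√P80 = W/(10·Wi) + 1/√F80
  = 9.5130/(10·12.9) + 1/√13239 = 0.073744 + 0.008691 = 0.082435
P80 = (1/0.082435)² = 12.1307² = 147.15 µm

P80 = 147.2 µm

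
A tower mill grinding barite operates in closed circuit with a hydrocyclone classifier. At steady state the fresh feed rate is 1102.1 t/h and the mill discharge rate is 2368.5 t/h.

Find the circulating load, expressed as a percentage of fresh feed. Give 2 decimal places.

CL = 114.91 %

Discharge = new feed + return, hence
R = M − F = 2368.5 − 1102.1 = 1266.4 t/h
CL = 100·R/F = 100·1266.4/1102.1 = 114.91 %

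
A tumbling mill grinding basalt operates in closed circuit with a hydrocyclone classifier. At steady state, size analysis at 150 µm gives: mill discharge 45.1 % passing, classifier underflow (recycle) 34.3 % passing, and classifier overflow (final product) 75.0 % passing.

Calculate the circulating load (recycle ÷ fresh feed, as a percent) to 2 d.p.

Classifier node, passing 150 µm:
r = (o − d)/(d − u)
r = (75.0 − 45.1)/(45.1 − 34.3) = 29.9/10.8 = 2.7685
CL = 100·r = 276.85 %

CL = 276.85 %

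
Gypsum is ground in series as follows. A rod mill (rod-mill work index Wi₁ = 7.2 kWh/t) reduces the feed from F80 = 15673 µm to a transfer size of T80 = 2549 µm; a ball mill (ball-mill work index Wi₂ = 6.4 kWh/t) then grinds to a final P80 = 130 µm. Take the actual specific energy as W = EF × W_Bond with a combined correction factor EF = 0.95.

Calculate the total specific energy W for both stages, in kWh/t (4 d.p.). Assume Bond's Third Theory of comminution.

W = 4.9367 kWh/t

W = 10 Wi / √P80 − 10 Wi / √F80
Stage 1 (15673→2549 µm, Wi₁=7.2): W₁ = 10·7.2·(0.019807 − 0.007988) = 0.8510 kWh/t
Stage 2 (2549→130 µm, Wi₂=6.4): W₂ = 10·6.4·(0.087706 − 0.019807) = 4.3455 kWh/t
W = W₁ + W₂ = 0.8510 + 4.3455 = 5.1965 kWh/t
Corrected W = EF·W_Bond = 0.95·5.1965 = 4.9367 kWh/t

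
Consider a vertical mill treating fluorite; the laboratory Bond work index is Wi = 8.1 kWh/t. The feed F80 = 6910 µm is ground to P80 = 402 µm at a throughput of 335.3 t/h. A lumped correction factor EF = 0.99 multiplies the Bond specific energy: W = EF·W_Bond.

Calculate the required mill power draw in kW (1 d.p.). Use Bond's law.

W = 10 Wi (P80^-0.5 − F80^-0.5)
W = 10·8.1·(1/√402 − 1/√6910) = 10·8.1·(0.037846) = 3.0655 kWh/t
With EF = 0.99: W = 3.0655·0.99 = 3.0348 kWh/t
P_mill = W·ṁ = 3.0348·335.3 = 1017.6 kW

P = 1017.6 kW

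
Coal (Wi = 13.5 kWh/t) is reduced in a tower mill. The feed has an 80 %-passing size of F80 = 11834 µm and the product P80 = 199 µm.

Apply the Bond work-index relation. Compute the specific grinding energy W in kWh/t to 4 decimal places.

W = 8.3289 kWh/t

Bond: W = 10·Wi·(1/√P80 − 1/√F80)
1/√199 = 0.070888;  1/√11834 = 0.009193
W = 10·13.5·(0.070888 − 0.009193) = 8.3289 kWh/t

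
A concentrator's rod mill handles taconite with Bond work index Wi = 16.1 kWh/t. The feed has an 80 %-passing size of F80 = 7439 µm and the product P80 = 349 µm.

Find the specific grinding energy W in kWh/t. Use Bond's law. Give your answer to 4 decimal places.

Bond:  W = 10 Wi (1/√P − 1/√F)
1/√349 = 0.053529;  1/√7439 = 0.011594
W = 10·16.1·(0.053529 − 0.011594) = 6.7515 kWh/t

W = 6.7515 kWh/t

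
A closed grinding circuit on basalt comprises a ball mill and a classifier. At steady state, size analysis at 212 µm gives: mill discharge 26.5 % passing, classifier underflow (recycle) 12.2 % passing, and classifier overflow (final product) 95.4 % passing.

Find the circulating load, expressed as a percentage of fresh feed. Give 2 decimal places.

CL = 481.82 %

Balance %-passing 212 µm (r = R/F):
Fd + Rd = Ru + Fo ⇒ R/F = (o−d)/(d−u)
r = (95.4 − 26.5)/(26.5 − 12.2) = 68.9/14.3 = 4.8182
CL = 100·r = 481.82 %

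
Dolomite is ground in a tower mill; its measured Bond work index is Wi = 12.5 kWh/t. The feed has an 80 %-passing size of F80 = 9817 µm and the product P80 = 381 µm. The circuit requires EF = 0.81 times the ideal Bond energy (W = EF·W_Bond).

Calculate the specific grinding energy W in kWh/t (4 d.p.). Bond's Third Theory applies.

W = 4.1653 kWh/t

Bond: W = 10·Wi·(1/√P80 − 1/√F80)
1/√381 = 0.051232;  1/√9817 = 0.010093
W = 10·12.5·(0.051232 − 0.010093) = 5.1423 kWh/t
Corrected W = EF·W_Bond = 0.81·5.1423 = 4.1653 kWh/t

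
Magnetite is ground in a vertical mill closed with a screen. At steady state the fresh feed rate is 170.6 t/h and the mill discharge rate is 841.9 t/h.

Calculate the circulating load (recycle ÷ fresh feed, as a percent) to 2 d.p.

Steady state: M = F + R.
R = M − F = 841.9 − 170.6 = 671.3 t/h
CL = 100·R/F = 100·671.3/170.6 = 393.49 %

CL = 393.49 %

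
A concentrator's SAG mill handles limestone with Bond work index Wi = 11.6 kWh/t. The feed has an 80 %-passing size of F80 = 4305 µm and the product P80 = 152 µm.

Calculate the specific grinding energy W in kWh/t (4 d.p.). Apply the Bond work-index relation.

W = 7.6409 kWh/t

W = 10·Wi·[P80^(−½) − F80^(−½)]
1/√152 = 0.081111;  1/√4305 = 0.015241
W = 10·11.6·(0.081111 − 0.015241) = 7.6409 kWh/t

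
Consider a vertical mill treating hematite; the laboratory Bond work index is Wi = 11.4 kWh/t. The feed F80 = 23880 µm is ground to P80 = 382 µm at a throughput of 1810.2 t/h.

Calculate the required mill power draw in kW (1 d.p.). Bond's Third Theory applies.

P = 9223.0 kW

Bond:  W = 10 Wi (1/√P − 1/√F)
W = 10·11.4·(1/√382 − 1/√23880) = 10·11.4·(0.044693) = 5.0950 kWh/t
P = W·T = 5.0950·1810.2 = 9223.0 kW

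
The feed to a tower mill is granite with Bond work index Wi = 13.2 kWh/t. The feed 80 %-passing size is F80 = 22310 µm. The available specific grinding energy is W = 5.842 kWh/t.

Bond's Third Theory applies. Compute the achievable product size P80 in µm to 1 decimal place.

P80 = 385.2 µm

Bond:  W = 10 Wi (1/√P − 1/√F)
1/√P80 = 1/√F80 + W/(10·Wi)
  = 5.8420/(10·13.2) + 1/√22310 = 0.044258 + 0.006695 = 0.050953
P80 = (1/0.050953)² = 19.6261² = 385.18 µm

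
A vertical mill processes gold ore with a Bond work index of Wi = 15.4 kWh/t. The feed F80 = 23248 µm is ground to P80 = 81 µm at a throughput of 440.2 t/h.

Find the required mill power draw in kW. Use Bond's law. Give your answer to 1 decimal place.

Bond: W = 10·Wi·(1/√P80 − 1/√F80)
W = 10·15.4·(1/√81 − 1/√23248) = 10·15.4·(0.104553) = 16.1011 kWh/t
P = W·T = 16.1011·440.2 = 7087.7 kW

P = 7087.7 kW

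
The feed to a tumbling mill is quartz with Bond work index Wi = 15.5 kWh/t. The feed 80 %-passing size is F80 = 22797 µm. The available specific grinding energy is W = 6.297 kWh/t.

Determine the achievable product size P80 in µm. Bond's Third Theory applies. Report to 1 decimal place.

P80 = 447.9 µm

Bond:  W = 10 Wi (1/√P − 1/√F)
P80^(−½) = W/(10 Wi) + F80^(−½)
  = 6.2970/(10·15.5) + 1/√22797 = 0.040626 + 0.006623 = 0.047249
P80 = (1/0.047249)² = 21.1645² = 447.94 µm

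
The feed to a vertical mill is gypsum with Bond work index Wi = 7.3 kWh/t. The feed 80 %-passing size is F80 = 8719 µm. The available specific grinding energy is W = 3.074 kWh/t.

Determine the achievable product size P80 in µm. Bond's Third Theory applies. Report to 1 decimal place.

P80 = 358.4 µm

W = 10 Wi (1/√P80 − 1/√F80)  [Bond]
1/√P80 = 1/√F80 + W/(10·Wi)
  = 3.0740/(10·7.3) + 1/√8719 = 0.042110 + 0.010709 = 0.052819
P80 = (1/0.052819)² = 18.9326² = 358.44 µm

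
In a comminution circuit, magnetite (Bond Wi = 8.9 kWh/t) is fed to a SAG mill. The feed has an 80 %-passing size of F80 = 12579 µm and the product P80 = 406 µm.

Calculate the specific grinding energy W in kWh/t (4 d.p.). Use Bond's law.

W = 10·Wi·[P80^(−½) − F80^(−½)]
1/√406 = 0.049629;  1/√12579 = 0.008916
W = 10·8.9·(0.049629 − 0.008916) = 3.6235 kWh/t

W = 3.6235 kWh/t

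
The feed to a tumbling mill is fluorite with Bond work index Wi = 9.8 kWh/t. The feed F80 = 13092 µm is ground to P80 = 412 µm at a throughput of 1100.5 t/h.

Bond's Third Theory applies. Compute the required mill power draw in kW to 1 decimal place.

P = 4370.8 kW

W_Bond = 10·Wi·(1/√P₈₀ − 1/√F₈₀)
W = 10·9.8·(1/√412 − 1/√13092) = 10·9.8·(0.040527) = 3.9716 kWh/t
Mill draw = 3.9716 × 1100.5 = 4370.8 kW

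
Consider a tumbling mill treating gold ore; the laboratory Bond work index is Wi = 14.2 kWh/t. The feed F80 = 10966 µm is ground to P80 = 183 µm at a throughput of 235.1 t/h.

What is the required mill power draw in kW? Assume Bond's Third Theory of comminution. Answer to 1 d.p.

Bond: W = 10·Wi·(1/√P80 − 1/√F80)
W = 10·14.2·(1/√183 − 1/√10966) = 10·14.2·(0.064373) = 9.1409 kWh/t
Mill draw = 9.1409 × 235.1 = 2149.0 kW

P = 2149.0 kW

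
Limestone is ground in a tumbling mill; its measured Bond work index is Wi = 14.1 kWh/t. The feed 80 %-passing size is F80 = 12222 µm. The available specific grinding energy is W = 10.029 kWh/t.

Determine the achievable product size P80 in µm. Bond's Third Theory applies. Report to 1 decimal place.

P80 = 155.6 µm

W = 10·Wi·(P80^(-½) − F80^(-½))
⇒ 1/√P80 = W/(10·Wi) + 1/√F80
  = 10.0290/(10·14.1) + 1/√12222 = 0.071128 + 0.009045 = 0.080173
P80 = (1/0.080173)² = 12.4730² = 155.58 µm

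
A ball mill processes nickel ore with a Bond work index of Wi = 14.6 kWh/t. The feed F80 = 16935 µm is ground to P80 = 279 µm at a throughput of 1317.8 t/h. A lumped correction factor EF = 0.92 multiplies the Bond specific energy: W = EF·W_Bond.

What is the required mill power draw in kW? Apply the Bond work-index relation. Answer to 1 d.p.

W_Bond = 10·Wi·(1/√P₈₀ − 1/√F₈₀)
W = 10·14.6·(1/√279 − 1/√16935) = 10·14.6·(0.052184) = 7.6189 kWh/t
With EF = 0.92: W = 7.6189·0.92 = 7.0094 kWh/t
Power = W × throughput = 7.0094 kWh/t × 1317.8 t/h = 9236.9 kW

P = 9236.9 kW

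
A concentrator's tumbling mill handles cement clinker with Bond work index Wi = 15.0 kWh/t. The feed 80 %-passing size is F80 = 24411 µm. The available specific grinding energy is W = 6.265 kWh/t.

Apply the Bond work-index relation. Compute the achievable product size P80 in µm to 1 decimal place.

W = 10 Wi (1/√P80 − 1/√F80)  [Bond]
P80^(−½) = W/(10 Wi) + F80^(−½)
  = 6.2650/(10·15.0) + 1/√24411 = 0.041767 + 0.006400 = 0.048167
P80 = (1/0.048167)² = 20.7611² = 431.02 µm

P80 = 431.0 µm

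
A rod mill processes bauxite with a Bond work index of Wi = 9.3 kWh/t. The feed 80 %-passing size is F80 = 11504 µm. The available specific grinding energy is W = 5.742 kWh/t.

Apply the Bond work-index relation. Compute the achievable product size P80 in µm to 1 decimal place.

W_Bond = 10·Wi·(1/√P₈₀ − 1/√F₈₀)
⇒ 1/√P80 = W/(10·Wi) + 1/√F80
  = 5.7420/(10·9.3) + 1/√11504 = 0.061742 + 0.009323 = 0.071065
P80 = (1/0.071065)² = 14.0716² = 198.01 µm

P80 = 198.0 µm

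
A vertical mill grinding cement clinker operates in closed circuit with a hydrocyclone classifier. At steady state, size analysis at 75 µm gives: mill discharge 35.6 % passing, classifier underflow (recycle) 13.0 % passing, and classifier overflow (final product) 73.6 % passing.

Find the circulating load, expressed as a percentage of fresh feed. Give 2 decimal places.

CL = 168.14 %

Mass balance on the −75 µm fraction:
r = (o − d)/(d − u)
r = (73.6 − 35.6)/(35.6 − 13.0) = 38.0/22.6 = 1.6814
CL = 100·r = 168.14 %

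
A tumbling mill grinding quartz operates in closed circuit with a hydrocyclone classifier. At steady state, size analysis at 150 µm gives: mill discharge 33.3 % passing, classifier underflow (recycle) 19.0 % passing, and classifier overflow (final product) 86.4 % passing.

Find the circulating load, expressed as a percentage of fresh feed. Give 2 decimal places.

Mass balance on the −150 µm fraction:
d + r·d = r·u + o → r(d−u) = o−d
r = (86.4 − 33.3)/(33.3 − 19.0) = 53.1/14.3 = 3.7133
CL = 100·r = 371.33 %

CL = 371.33 %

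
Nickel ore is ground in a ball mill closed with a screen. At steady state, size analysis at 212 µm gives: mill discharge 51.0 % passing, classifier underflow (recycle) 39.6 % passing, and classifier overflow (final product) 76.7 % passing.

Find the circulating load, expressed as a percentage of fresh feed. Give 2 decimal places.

Balance %-passing 212 µm (r = R/F):
d + r·d = r·u + o → r(d−u) = o−d
r = (76.7 − 51.0)/(51.0 − 39.6) = 25.7/11.4 = 2.2544
CL = 100·r = 225.44 %

CL = 225.44 %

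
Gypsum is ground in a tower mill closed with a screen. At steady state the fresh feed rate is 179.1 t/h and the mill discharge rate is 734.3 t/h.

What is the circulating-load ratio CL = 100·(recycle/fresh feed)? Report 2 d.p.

Discharge = new feed + return, hence
R = M − F = 734.3 − 179.1 = 555.2 t/h
CL = 100·R/F = 100·555.2/179.1 = 309.99 %

CL = 309.99 %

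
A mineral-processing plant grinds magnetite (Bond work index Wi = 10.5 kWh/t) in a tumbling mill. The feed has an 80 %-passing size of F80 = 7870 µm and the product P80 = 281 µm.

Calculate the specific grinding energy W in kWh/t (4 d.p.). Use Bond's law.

W = 10 Wi (P80^-0.5 − F80^-0.5)
1/√281 = 0.059655;  1/√7870 = 0.011272
W = 10·10.5·(0.059655 − 0.011272) = 5.0802 kWh/t

W = 5.0802 kWh/t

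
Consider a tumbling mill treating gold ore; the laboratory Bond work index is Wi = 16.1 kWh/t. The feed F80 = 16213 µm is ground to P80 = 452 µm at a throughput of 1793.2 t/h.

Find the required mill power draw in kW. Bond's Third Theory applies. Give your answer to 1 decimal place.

W = 10·Wi·[P80^(−½) − F80^(−½)]
W = 10·16.1·(1/√452 − 1/√16213) = 10·16.1·(0.039182) = 6.3084 kWh/t
P_mill = W·ṁ = 6.3084·1793.2 = 11312.2 kW

P = 11312.2 kW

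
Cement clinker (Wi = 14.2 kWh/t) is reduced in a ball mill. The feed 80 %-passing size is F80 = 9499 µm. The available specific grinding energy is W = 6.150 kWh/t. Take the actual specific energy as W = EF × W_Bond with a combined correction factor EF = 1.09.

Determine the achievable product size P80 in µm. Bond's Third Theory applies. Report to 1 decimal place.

W = 10 Wi (P80^-0.5 − F80^-0.5)
W_Bond = W / EF = 6.150 / 1.09 = 5.6422 kWh/t
⇒ 1/√P80 = W_Bond/(10·Wi) + 1/√F80
  = 5.6422/(10·14.2) + 1/√9499 = 0.039734 + 0.010260 = 0.049994
P80 = (1/0.049994)² = 20.0023² = 400.09 µm

P80 = 400.1 µm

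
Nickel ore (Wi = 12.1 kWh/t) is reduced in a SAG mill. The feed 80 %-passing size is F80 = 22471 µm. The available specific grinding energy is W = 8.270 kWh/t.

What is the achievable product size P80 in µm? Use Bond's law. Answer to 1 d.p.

W = 10 Wi (1/√P80 − 1/√F80)  [Bond]
P80^(−½) = W/(10 Wi) + F80^(−½)
  = 8.2700/(10·12.1) + 1/√22471 = 0.068347 + 0.006671 = 0.075018
P80 = (1/0.075018)² = 13.3301² = 177.69 µm

P80 = 177.7 µm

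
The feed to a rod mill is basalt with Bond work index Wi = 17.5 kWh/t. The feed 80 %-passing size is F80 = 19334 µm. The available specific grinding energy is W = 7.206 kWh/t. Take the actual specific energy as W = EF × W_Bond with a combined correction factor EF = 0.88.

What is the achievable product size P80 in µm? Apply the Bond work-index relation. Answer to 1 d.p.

P80 = 343.1 µm

W = 10 Wi (1/√P80 − 1/√F80)  [Bond]
W_Bond = W / EF = 7.206 / 0.88 = 8.1886 kWh/t
P80^-0.5 = F80^-0.5 + W_Bond/(10 Wi)
  = 8.1886/(10·17.5) + 1/√19334 = 0.046792 + 0.007192 = 0.053984
P80 = (1/0.053984)² = 18.5240² = 343.14 µm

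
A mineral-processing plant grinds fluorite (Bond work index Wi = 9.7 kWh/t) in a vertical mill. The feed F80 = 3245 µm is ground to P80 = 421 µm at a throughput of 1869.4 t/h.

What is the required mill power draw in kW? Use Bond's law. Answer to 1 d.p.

P = 5654.4 kW

Bond:  W = 10 Wi (1/√P − 1/√F)
W = 10·9.7·(1/√421 − 1/√3245) = 10·9.7·(0.031182) = 3.0247 kWh/t
Mill draw = 3.0247 × 1869.4 = 5654.4 kW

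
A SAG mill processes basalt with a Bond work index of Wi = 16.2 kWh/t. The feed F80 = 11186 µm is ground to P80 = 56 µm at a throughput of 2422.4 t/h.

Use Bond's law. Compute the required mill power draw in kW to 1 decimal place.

P = 48730.1 kW

Bond:  W = 10 Wi (1/√P − 1/√F)
W = 10·16.2·(1/√56 − 1/√11186) = 10·16.2·(0.124176) = 20.1164 kWh/t
P = W·T = 20.1164·2422.4 = 48730.1 kW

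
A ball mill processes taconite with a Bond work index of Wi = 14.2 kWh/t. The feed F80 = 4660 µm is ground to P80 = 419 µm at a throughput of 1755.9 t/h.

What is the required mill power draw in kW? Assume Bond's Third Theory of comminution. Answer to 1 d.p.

W_Bond = 10·Wi·(1/√P₈₀ − 1/√F₈₀)
W = 10·14.2·(1/√419 − 1/√4660) = 10·14.2·(0.034204) = 4.8570 kWh/t
Mill draw = 4.8570 × 1755.9 = 8528.4 kW

P = 8528.4 kW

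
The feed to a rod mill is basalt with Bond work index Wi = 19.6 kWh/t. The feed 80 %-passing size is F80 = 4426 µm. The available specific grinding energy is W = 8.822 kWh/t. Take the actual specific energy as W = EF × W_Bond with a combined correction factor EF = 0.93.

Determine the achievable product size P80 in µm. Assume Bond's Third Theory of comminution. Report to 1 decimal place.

Bond: W = 10·Wi·(1/√P80 − 1/√F80)
W_Bond = W / EF = 8.822 / 0.93 = 9.4860 kWh/t
1/√P80 = 1/√F80 + W_Bond/(10·Wi)
  = 9.4860/(10·19.6) + 1/√4426 = 0.048398 + 0.015031 = 0.063429
P80 = (1/0.063429)² = 15.7656² = 248.55 µm

P80 = 248.6 µm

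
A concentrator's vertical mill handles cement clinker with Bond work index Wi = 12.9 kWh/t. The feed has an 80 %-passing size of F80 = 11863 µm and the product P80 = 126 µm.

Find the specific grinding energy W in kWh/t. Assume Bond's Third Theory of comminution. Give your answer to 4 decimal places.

Bond: W = 10·Wi·(1/√P80 − 1/√F80)
1/√126 = 0.089087;  1/√11863 = 0.009181
W = 10·12.9·(0.089087 − 0.009181) = 10.3078 kWh/t

W = 10.3078 kWh/t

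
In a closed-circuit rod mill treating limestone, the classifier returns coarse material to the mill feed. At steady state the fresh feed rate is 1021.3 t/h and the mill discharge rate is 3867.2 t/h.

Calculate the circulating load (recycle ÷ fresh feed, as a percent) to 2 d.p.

M = F + R at steady state, so:
R = M − F = 3867.2 − 1021.3 = 2845.9 t/h
CL = 100·R/F = 100·2845.9/1021.3 = 278.65 %

CL = 278.65 %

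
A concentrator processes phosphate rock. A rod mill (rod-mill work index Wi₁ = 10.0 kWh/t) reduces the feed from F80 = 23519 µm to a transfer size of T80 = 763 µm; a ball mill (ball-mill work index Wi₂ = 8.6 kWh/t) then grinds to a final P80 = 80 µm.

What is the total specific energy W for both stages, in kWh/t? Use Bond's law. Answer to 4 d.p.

W = 9.4699 kWh/t

W = 10 Wi (P80^-0.5 − F80^-0.5)
Stage 1 (23519→763 µm, Wi₁=10.0): W₁ = 10·10.0·(0.036202 − 0.006521) = 2.9682 kWh/t
Stage 2 (763→80 µm, Wi₂=8.6): W₂ = 10·8.6·(0.111803 − 0.036202) = 6.5017 kWh/t
W = W₁ + W₂ = 2.9682 + 6.5017 = 9.4699 kWh/t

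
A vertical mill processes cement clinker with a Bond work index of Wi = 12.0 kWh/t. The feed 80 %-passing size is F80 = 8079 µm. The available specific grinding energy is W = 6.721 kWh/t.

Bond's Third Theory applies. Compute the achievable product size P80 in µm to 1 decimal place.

P80 = 221.9 µm

W = 10 Wi (P80^-0.5 − F80^-0.5)
P80^-0.5 = F80^-0.5 + W/(10 Wi)
  = 6.7210/(10·12.0) + 1/√8079 = 0.056008 + 0.011126 = 0.067134
P80 = (1/0.067134)² = 14.8956² = 221.88 µm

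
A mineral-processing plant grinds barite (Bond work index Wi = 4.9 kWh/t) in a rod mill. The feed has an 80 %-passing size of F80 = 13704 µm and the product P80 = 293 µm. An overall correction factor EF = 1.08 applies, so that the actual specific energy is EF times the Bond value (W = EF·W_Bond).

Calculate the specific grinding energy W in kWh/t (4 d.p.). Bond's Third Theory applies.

W = 2.6396 kWh/t

W = 10·Wi·[P80^(−½) − F80^(−½)]
1/√293 = 0.058421;  1/√13704 = 0.008542
W = 10·4.9·(0.058421 − 0.008542) = 2.4440 kWh/t
Corrected W = EF·W_Bond = 1.08·2.4440 = 2.6396 kWh/t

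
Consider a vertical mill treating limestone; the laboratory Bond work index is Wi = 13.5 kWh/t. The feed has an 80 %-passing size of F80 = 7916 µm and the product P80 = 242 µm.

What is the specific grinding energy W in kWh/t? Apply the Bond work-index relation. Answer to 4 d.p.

W = 7.1608 kWh/t

W = 10·Wi·[P80^(−½) − F80^(−½)]
1/√242 = 0.064282;  1/√7916 = 0.011240
W = 10·13.5·(0.064282 − 0.011240) = 7.1608 kWh/t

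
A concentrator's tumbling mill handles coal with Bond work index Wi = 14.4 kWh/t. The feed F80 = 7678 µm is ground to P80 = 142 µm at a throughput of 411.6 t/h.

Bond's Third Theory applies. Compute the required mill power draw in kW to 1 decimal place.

P = 4297.4 kW

W = 10 Wi (1/√P80 − 1/√F80)  [Bond]
W = 10·14.4·(1/√142 − 1/√7678) = 10·14.4·(0.072506) = 10.4408 kWh/t
P = W·T = 10.4408·411.6 = 4297.4 kW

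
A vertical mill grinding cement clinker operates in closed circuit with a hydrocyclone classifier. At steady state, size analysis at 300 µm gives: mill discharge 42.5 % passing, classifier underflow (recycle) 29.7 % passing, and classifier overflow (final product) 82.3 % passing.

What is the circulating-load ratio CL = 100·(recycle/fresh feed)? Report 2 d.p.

Let r = R/F. Size balance at 300 µm:
r = (o − d)/(d − u)
r = (82.3 − 42.5)/(42.5 − 29.7) = 39.8/12.8 = 3.1094
CL = 100·r = 310.94 %

CL = 310.94 %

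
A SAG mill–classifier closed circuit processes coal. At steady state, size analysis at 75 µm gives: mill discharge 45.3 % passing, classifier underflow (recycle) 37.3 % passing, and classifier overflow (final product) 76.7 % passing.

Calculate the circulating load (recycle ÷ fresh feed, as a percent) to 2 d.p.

CL = 392.50 %

Two-product formula at 75 µm:
(1+r)d = ru + o → r = (o−d)/(d−u)
r = (76.7 − 45.3)/(45.3 − 37.3) = 31.4/8.0 = 3.9250
CL = 100·r = 392.50 %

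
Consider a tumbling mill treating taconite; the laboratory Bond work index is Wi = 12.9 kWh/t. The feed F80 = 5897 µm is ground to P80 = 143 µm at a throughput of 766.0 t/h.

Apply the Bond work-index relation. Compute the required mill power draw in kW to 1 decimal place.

P = 6976.5 kW

W = 10·Wi·[P80^(−½) − F80^(−½)]
W = 10·12.9·(1/√143 − 1/√5897) = 10·12.9·(0.070602) = 9.1077 kWh/t
Mill draw = 9.1077 × 766.0 = 6976.5 kW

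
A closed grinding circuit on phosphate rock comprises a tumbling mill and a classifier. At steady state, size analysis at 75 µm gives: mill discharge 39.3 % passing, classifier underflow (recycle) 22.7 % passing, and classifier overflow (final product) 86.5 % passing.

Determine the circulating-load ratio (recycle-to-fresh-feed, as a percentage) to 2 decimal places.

Mass balance on the −75 µm fraction:
Fd + Rd = Ru + Fo ⇒ R/F = (o−d)/(d−u)
r = (86.5 − 39.3)/(39.3 − 22.7) = 47.2/16.6 = 2.8434
CL = 100·r = 284.34 %

CL = 284.34 %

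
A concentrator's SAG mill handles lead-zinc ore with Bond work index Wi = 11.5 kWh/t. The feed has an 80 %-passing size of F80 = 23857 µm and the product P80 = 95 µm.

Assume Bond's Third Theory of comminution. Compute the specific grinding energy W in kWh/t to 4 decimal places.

W = 11.0542 kWh/t

W = 10 Wi (P80^-0.5 − F80^-0.5)
1/√95 = 0.102598;  1/√23857 = 0.006474
W = 10·11.5·(0.102598 − 0.006474) = 11.0542 kWh/t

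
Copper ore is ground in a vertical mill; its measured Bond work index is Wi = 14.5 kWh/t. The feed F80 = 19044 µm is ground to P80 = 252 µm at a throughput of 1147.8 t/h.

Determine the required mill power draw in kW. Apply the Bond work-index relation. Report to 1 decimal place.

W = 10·Wi·[P80^(−½) − F80^(−½)]
W = 10·14.5·(1/√252 − 1/√19044) = 10·14.5·(0.055748) = 8.0834 kWh/t
P = W·T = 8.0834·1147.8 = 9278.1 kW

P = 9278.1 kW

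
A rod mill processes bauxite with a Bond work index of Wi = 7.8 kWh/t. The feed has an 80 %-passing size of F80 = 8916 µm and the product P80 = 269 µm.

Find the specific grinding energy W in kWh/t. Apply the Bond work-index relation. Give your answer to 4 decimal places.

W = 3.9297 kWh/t

W = 10·Wi·(P80^(-½) − F80^(-½))
1/√269 = 0.060971;  1/√8916 = 0.010590
W = 10·7.8·(0.060971 − 0.010590) = 3.9297 kWh/t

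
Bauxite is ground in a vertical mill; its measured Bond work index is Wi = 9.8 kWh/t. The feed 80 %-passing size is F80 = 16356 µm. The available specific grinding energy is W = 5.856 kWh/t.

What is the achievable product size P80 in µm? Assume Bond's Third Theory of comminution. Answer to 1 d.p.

W = 10 Wi / √P80 − 10 Wi / √F80
P80^(−½) = W/(10 Wi) + F80^(−½)
  = 5.8560/(10·9.8) + 1/√16356 = 0.059755 + 0.007819 = 0.067574
P80 = (1/0.067574)² = 14.7985² = 219.00 µm

P80 = 219.0 µm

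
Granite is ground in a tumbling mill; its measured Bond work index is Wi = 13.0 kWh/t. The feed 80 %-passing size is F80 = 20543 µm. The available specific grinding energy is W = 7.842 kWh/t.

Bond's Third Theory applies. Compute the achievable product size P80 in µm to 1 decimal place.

P80 = 220.8 µm

Bond: W = 10·Wi·(1/√P80 − 1/√F80)
P80^(−½) = W/(10 Wi) + F80^(−½)
  = 7.8420/(10·13.0) + 1/√20543 = 0.060323 + 0.006977 = 0.067300
P80 = (1/0.067300)² = 14.8588² = 220.78 µm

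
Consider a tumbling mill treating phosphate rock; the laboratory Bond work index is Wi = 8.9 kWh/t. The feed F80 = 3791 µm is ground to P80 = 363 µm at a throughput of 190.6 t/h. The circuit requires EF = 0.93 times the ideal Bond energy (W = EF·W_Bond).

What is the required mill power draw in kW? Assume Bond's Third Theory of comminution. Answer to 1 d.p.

P = 571.8 kW

Bond: W = 10·Wi·(1/√P80 − 1/√F80)
W = 10·8.9·(1/√363 − 1/√3791) = 10·8.9·(0.036245) = 3.2258 kWh/t
With EF = 0.93: W = 3.2258·0.93 = 3.0000 kWh/t
P = W·T = 3.0000·190.6 = 571.8 kW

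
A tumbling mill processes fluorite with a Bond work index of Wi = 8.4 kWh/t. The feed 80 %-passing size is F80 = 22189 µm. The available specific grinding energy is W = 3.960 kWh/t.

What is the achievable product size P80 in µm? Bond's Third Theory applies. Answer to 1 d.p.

P80 = 344.8 µm

W = 10 Wi (P80^-0.5 − F80^-0.5)
1/√P80 = 1/√F80 + W/(10·Wi)
  = 3.9600/(10·8.4) + 1/√22189 = 0.047143 + 0.006713 = 0.053856
P80 = (1/0.053856)² = 18.5680² = 344.77 µm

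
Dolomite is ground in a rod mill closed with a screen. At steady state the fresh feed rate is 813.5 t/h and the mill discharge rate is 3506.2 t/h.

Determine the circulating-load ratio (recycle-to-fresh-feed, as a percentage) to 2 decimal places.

CL = 331.00 %

Steady state: M = F + R.
R = M − F = 3506.2 − 813.5 = 2692.7 t/h
CL = 100·R/F = 100·2692.7/813.5 = 331.00 %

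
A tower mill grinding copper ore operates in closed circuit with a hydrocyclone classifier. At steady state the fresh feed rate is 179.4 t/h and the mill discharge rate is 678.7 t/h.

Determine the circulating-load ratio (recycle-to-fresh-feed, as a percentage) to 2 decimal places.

Steady state: M = F + R.
R = M − F = 678.7 − 179.4 = 499.3 t/h
CL = 100·R/F = 100·499.3/179.4 = 278.32 %

CL = 278.32 %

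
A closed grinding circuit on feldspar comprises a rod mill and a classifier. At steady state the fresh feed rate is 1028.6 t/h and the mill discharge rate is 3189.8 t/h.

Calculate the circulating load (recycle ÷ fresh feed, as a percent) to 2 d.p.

CL = 210.11 %

Steady state: M = F + R.
R = M − F = 3189.8 − 1028.6 = 2161.2 t/h
CL = 100·R/F = 100·2161.2/1028.6 = 210.11 %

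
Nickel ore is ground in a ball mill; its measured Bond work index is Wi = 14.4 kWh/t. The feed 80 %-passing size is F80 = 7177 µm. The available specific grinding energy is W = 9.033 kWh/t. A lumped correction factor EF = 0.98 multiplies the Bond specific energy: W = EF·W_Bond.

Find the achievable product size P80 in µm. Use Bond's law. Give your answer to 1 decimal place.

P80 = 174.0 µm

Bond: W = 10·Wi·(1/√P80 − 1/√F80)
W_Bond = W / EF = 9.033 / 0.98 = 9.2173 kWh/t
P80^-0.5 = F80^-0.5 + W_Bond/(10 Wi)
  = 9.2173/(10·14.4) + 1/√7177 = 0.064009 + 0.011804 = 0.075813
P80 = (1/0.075813)² = 13.1903² = 173.98 µm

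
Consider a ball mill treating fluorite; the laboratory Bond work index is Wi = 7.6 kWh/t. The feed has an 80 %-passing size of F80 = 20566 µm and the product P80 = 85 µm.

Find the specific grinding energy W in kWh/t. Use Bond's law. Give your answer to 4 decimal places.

W = 10·Wi·[P80^(−½) − F80^(−½)]
1/√85 = 0.108465;  1/√20566 = 0.006973
W = 10·7.6·(0.108465 − 0.006973) = 7.7134 kWh/t

W = 7.7134 kWh/t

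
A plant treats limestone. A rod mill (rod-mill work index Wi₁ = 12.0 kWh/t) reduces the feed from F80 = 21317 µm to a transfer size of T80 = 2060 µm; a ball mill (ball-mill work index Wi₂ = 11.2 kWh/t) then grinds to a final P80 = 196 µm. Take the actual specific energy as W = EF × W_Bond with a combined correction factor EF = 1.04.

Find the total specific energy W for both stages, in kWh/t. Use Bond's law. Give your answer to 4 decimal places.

W = 10·Wi·[P80^(−½) − F80^(−½)]
Stage 1 (21317→2060 µm, Wi₁=12.0): W₁ = 10·12.0·(0.022033 − 0.006849) = 1.8220 kWh/t
Stage 2 (2060→196 µm, Wi₂=11.2): W₂ = 10·11.2·(0.071429 − 0.022033) = 5.5323 kWh/t
W = W₁ + W₂ = 1.8220 + 5.5323 = 7.3544 kWh/t
With EF = 1.04: W = 7.3544·1.04 = 7.6485 kWh/t

W = 7.6485 kWh/t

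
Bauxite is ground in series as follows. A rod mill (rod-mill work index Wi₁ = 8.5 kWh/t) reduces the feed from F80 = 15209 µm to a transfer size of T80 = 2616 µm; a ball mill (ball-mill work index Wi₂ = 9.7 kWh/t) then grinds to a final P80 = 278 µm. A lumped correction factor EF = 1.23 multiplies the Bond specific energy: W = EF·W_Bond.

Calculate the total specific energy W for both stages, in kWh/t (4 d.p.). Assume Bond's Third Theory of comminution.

W = 6.0194 kWh/t

Bond: W = 10·Wi·(1/√P80 − 1/√F80)
Stage 1 (15209→2616 µm, Wi₁=8.5): W₁ = 10·8.5·(0.019552 − 0.008109) = 0.9726 kWh/t
Stage 2 (2616→278 µm, Wi₂=9.7): W₂ = 10·9.7·(0.059976 − 0.019552) = 3.9212 kWh/t
W = W₁ + W₂ = 0.9726 + 3.9212 = 4.8938 kWh/t
Corrected W = EF·W_Bond = 1.23·4.8938 = 6.0194 kWh/t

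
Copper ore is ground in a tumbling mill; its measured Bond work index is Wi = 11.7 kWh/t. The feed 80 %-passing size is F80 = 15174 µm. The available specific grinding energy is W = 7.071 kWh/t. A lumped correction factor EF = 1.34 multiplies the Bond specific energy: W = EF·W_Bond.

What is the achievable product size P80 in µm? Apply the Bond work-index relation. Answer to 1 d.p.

W = 10·Wi·(P80^(-½) − F80^(-½))
W_Bond = W / EF = 7.071 / 1.34 = 5.2769 kWh/t
P80^(−½) = W_Bond/(10 Wi) + F80^(−½)
  = 5.2769/(10·11.7) + 1/√15174 = 0.045101 + 0.008118 = 0.053219
P80 = (1/0.053219)² = 18.7901² = 353.07 µm

P80 = 353.1 µm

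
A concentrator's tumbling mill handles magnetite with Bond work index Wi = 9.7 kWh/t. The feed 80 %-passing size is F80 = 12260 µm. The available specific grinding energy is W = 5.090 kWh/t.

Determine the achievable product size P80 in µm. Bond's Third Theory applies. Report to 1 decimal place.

P80 = 264.3 µm

W = 10·Wi·[P80^(−½) − F80^(−½)]
1/√P80 = 1/√F80 + W/(10·Wi)
  = 5.0900/(10·9.7) + 1/√12260 = 0.052474 + 0.009031 = 0.061506
P80 = (1/0.061506)² = 16.2587² = 264.34 µm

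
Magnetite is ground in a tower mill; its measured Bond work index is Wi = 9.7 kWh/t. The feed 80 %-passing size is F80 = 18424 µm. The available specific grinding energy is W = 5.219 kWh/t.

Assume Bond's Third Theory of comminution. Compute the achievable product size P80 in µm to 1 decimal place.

Bond: W = 10·Wi·(1/√P80 − 1/√F80)
⇒ 1/√P80 = W/(10·Wi) + 1/√F80
  = 5.2190/(10·9.7) + 1/√18424 = 0.053804 + 0.007367 = 0.061171
P80 = (1/0.061171)² = 16.3475² = 267.24 µm

P80 = 267.2 µm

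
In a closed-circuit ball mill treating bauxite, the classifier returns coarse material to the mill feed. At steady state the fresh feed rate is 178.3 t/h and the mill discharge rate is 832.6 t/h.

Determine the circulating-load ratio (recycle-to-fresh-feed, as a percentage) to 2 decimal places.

Mill node: discharge = fresh + recycle.
R = M − F = 832.6 − 178.3 = 654.3 t/h
CL = 100·R/F = 100·654.3/178.3 = 366.97 %

CL = 366.97 %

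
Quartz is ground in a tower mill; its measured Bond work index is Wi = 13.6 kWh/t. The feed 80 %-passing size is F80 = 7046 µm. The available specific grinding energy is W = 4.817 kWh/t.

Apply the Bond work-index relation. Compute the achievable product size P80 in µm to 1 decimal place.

Bond:  W = 10 Wi (1/√P − 1/√F)
1/√P80 = 1/√F80 + W/(10·Wi)
  = 4.8170/(10·13.6) + 1/√7046 = 0.035419 + 0.011913 = 0.047332
P80 = (1/0.047332)² = 21.1272² = 446.36 µm

P80 = 446.4 µm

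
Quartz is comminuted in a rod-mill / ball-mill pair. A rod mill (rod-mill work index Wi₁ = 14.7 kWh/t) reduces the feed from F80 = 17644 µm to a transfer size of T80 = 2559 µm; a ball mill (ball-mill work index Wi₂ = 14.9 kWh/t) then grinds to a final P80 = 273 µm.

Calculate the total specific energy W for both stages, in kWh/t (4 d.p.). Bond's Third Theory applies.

W = 7.8717 kWh/t

Bond: W = 10·Wi·(1/√P80 − 1/√F80)
Stage 1 (17644→2559 µm, Wi₁=14.7): W₁ = 10·14.7·(0.019768 − 0.007528) = 1.7992 kWh/t
Stage 2 (2559→273 µm, Wi₂=14.9): W₂ = 10·14.9·(0.060523 − 0.019768) = 6.0724 kWh/t
W = W₁ + W₂ = 1.7992 + 6.0724 = 7.8717 kWh/t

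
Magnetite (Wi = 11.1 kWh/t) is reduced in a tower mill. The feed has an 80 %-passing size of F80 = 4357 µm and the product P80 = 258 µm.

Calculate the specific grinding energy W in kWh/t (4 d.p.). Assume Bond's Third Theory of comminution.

W = 5.2289 kWh/t

W = 10 Wi (1/√P80 − 1/√F80)  [Bond]
1/√258 = 0.062257;  1/√4357 = 0.015150
W = 10·11.1·(0.062257 − 0.015150) = 5.2289 kWh/t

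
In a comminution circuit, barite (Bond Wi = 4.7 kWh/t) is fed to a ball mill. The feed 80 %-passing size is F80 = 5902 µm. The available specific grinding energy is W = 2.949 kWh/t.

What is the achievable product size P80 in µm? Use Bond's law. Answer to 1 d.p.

W = 10 Wi (1/√P80 − 1/√F80)  [Bond]
1/√P80 = 1/√F80 + W/(10·Wi)
  = 2.9490/(10·4.7) + 1/√5902 = 0.062745 + 0.013017 = 0.075761
P80 = (1/0.075761)² = 13.1993² = 174.22 µm

P80 = 174.2 µm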